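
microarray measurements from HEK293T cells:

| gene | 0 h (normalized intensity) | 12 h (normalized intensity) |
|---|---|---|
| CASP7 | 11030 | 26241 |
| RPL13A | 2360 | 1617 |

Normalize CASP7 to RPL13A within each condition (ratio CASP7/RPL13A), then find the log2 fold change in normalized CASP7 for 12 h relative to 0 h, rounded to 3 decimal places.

1.796

CASP7/RPL13A (0 h) = 11030 / 2360 = 4.6737
CASP7/RPL13A (12 h) = 26241 / 1617 = 16.228
Fold change = 16.228 / 4.6737 = 3.4722
log2(3.4722) = 1.7959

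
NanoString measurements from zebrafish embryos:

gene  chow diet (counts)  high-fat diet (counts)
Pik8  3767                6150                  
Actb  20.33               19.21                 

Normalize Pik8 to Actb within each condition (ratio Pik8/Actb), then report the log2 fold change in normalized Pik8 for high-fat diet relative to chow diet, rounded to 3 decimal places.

0.789

Pik8/Actb (chow diet) = 3767 / 20.33 = 185.29
Pik8/Actb (high-fat diet) = 6150 / 19.21 = 320.15
Fold change = 320.15 / 185.29 = 1.7278
log2(1.7278) = 0.7889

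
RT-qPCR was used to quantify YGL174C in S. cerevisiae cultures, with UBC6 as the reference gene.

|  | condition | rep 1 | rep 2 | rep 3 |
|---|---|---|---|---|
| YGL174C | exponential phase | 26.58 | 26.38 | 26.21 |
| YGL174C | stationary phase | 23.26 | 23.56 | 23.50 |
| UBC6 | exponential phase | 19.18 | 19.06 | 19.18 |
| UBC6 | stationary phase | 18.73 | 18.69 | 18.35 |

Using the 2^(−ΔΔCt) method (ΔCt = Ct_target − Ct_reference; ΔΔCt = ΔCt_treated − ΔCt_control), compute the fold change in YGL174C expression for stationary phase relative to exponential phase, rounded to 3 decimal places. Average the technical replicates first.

Mean Ct: YGL174C exponential phase 26.390; YGL174C stationary phase 23.440; UBC6 exponential phase 19.140; UBC6 stationary phase 18.590
ΔCt(exponential phase) = 26.390 − 19.140 = 7.250
ΔCt(stationary phase) = 23.440 − 18.590 = 4.850
ΔΔCt = 4.850 − 7.250 = -2.400
Fold change = 2^(−(-2.400)) = 2^2.400 = 5.2780

5.278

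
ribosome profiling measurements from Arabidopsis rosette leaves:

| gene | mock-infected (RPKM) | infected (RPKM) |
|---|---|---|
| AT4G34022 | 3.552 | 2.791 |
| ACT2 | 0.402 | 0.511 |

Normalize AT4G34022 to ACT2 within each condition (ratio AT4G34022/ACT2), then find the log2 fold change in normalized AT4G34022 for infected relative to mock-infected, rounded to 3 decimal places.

-0.694

AT4G34022/ACT2 (mock-infected) = 3.552 / 0.402 = 8.8358
AT4G34022/ACT2 (infected) = 2.791 / 0.511 = 5.4618
Fold change = 5.4618 / 8.8358 = 0.6181
log2(0.6181) = -0.6940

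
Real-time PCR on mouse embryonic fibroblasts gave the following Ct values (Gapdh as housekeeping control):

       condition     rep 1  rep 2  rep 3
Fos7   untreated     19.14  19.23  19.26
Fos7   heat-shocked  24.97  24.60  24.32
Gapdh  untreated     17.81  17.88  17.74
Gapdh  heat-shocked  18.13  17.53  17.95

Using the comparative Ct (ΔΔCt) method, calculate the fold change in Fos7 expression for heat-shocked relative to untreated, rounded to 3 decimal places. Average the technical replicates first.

0.024

Mean Ct: Fos7 untreated 19.210; Fos7 heat-shocked 24.630; Gapdh untreated 17.810; Gapdh heat-shocked 17.870
ΔCt(untreated) = 19.210 − 17.810 = 1.400
ΔCt(heat-shocked) = 24.630 − 17.870 = 6.760
ΔΔCt = 6.760 − 1.400 = 5.360
Fold change = 2^(−5.360) = 0.0243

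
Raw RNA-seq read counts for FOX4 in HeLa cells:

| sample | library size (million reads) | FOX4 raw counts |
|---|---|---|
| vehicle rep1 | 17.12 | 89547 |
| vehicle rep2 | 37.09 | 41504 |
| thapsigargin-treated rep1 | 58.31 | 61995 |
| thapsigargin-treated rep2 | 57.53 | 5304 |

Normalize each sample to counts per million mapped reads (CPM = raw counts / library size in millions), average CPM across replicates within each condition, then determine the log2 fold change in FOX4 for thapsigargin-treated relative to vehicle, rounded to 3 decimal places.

CPM(vehicle rep1) = 89547 / 17.12 = 5230.5491
CPM(vehicle rep2) = 41504 / 37.09 = 1119.0078
CPM(thapsigargin-treated rep1) = 61995 / 58.31 = 1063.1967
CPM(thapsigargin-treated rep2) = 5304 / 57.53 = 92.1954
mean CPM(vehicle) = 3174.7784; mean CPM(thapsigargin-treated) = 577.6960
Fold change = 577.6960 / 3174.7784 = 0.18196
log2(0.18196) = -2.4583

-2.458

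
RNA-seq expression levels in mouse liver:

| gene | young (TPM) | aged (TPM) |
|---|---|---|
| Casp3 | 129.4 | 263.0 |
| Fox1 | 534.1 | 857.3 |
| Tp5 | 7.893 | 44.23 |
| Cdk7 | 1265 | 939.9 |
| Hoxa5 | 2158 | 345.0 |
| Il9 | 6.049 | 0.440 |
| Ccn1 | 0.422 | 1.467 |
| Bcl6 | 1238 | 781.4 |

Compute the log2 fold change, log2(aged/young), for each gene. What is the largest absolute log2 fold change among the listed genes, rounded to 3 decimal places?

3.781

log2(263.0/129.4) = 1.023  (Casp3)
log2(857.3/534.1) = 0.683  (Fox1)
log2(44.23/7.893) = 2.486  (Tp5)
log2(939.9/1265) = -0.429  (Cdk7)
log2(345.0/2158) = -2.645  (Hoxa5)
log2(0.440/6.049) = -3.781  (Il9)
log2(1.467/0.422) = 1.798  (Ccn1)
log2(781.4/1238) = -0.664  (Bcl6)
The largest magnitude belongs to Il9.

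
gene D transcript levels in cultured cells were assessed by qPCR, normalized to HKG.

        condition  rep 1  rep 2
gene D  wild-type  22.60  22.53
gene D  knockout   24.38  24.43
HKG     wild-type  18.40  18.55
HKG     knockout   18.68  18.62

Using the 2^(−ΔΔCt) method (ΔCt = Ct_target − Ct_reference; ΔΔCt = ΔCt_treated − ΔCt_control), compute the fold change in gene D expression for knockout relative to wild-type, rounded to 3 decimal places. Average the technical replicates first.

0.315

Mean Ct: gene D wild-type 22.565; gene D knockout 24.405; HKG wild-type 18.475; HKG knockout 18.650
ΔCt(wild-type) = 22.565 − 18.475 = 4.090
ΔCt(knockout) = 24.405 − 18.650 = 5.755
ΔΔCt = 5.755 − 4.090 = 1.665
Fold change = 2^(−1.665) = 0.3153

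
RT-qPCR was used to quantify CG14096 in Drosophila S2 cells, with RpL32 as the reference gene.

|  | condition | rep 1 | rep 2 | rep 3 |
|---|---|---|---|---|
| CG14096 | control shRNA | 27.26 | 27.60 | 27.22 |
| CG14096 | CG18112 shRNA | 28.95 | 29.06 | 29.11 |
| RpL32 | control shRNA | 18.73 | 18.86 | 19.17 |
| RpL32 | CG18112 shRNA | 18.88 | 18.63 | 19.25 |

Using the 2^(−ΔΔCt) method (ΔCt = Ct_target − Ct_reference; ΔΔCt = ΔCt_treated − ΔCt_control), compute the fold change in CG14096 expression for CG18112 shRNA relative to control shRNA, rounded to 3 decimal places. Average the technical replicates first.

Mean Ct: CG14096 control shRNA 27.360; CG14096 CG18112 shRNA 29.040; RpL32 control shRNA 18.920; RpL32 CG18112 shRNA 18.920
ΔCt(control shRNA) = 27.360 − 18.920 = 8.440
ΔCt(CG18112 shRNA) = 29.040 − 18.920 = 10.120
ΔΔCt = 10.120 − 8.440 = 1.680
Fold change = 2^(−1.680) = 0.3121

0.312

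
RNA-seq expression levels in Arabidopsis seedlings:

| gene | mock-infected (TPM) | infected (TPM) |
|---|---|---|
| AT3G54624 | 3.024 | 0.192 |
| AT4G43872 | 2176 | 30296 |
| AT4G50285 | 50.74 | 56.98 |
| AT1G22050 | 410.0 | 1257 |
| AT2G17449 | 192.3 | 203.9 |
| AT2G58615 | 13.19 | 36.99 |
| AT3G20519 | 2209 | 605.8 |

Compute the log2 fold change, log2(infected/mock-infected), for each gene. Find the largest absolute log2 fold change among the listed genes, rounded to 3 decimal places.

log2(0.192/3.024) = -3.977  (AT3G54624)
log2(30296/2176) = 3.799  (AT4G43872)
log2(56.98/50.74) = 0.167  (AT4G50285)
log2(1257/410.0) = 1.616  (AT1G22050)
log2(203.9/192.3) = 0.085  (AT2G17449)
log2(36.99/13.19) = 1.488  (AT2G58615)
log2(605.8/2209) = -1.866  (AT3G20519)
The largest magnitude belongs to AT3G54624.

3.977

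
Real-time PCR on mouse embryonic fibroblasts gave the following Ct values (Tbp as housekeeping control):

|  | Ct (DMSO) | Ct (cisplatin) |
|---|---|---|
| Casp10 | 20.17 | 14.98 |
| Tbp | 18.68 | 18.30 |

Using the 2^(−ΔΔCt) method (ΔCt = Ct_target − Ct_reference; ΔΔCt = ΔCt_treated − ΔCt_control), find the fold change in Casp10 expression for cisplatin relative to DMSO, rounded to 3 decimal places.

28.051

ΔCt(DMSO) = 20.170 − 18.680 = 1.490
ΔCt(cisplatin) = 14.980 − 18.300 = -3.320
ΔΔCt = -3.320 − 1.490 = -4.810
Fold change = 2^(−(-4.810)) = 2^4.810 = 28.0514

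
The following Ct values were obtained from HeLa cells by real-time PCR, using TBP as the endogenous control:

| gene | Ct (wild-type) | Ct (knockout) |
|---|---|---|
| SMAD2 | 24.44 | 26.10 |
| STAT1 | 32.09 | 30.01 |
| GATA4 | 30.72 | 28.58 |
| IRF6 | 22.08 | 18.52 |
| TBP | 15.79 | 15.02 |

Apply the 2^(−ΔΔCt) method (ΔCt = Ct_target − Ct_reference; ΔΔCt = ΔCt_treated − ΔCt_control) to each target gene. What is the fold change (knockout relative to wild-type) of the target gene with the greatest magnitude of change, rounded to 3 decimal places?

SMAD2: ΔΔCt = (26.10−15.02) − (24.44−15.79) = 11.08 − 8.65 = 2.43; fold change = 2^-2.43 = 0.186
STAT1: ΔΔCt = (30.01−15.02) − (32.09−15.79) = 14.99 − 16.30 = -1.31; fold change = 2^1.31 = 2.479
GATA4: ΔΔCt = (28.58−15.02) − (30.72−15.79) = 13.56 − 14.93 = -1.37; fold change = 2^1.37 = 2.585
IRF6: ΔΔCt = (18.52−15.02) − (22.08−15.79) = 3.50 − 6.29 = -2.79; fold change = 2^2.79 = 6.916
IRF6 has the largest |ΔΔCt| = 2.79.

6.916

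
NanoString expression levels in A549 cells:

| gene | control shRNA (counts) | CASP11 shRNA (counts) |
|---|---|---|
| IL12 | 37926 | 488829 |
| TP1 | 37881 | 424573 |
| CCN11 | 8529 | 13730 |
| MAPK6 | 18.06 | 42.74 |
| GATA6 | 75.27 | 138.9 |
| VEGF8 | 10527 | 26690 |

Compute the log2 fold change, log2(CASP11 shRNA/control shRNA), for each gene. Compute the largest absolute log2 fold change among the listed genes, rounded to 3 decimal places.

log2(488829/37926) = 3.688  (IL12)
log2(424573/37881) = 3.486  (TP1)
log2(13730/8529) = 0.687  (CCN11)
log2(42.74/18.06) = 1.243  (MAPK6)
log2(138.9/75.27) = 0.884  (GATA6)
log2(26690/10527) = 1.342  (VEGF8)
The largest magnitude belongs to IL12.

3.688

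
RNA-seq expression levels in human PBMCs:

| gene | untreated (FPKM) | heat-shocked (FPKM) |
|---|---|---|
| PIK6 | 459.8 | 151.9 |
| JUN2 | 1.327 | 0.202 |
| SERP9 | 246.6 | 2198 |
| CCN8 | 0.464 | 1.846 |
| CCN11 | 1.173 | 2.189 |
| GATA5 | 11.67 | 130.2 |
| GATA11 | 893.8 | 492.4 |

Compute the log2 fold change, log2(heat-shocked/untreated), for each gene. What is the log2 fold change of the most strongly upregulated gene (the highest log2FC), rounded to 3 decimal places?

3.480

log2(151.9/459.8) = -1.598  (PIK6)
log2(0.202/1.327) = -2.716  (JUN2)
log2(2198/246.6) = 3.156  (SERP9)
log2(1.846/0.464) = 1.992  (CCN8)
log2(2.189/1.173) = 0.900  (CCN11)
log2(130.2/11.67) = 3.480  (GATA5)
log2(492.4/893.8) = -0.860  (GATA11)
GATA5 is most strongly upregulated.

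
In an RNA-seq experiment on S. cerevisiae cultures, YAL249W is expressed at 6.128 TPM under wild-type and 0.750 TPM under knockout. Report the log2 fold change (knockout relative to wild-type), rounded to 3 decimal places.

Fold change = 0.750 / 6.128 = 0.1224
log2(0.1224) = -3.0305

-3.030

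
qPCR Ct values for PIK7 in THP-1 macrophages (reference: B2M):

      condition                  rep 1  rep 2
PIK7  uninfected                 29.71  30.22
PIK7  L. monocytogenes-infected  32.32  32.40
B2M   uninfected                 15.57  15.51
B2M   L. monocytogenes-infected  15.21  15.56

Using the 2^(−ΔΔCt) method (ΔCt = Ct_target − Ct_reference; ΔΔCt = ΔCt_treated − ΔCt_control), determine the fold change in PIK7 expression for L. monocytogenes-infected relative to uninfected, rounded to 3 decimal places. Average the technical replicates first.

0.171

Mean Ct: PIK7 uninfected 29.965; PIK7 L. monocytogenes-infected 32.360; B2M uninfected 15.540; B2M L. monocytogenes-infected 15.385
ΔCt(uninfected) = 29.965 − 15.540 = 14.425
ΔCt(L. monocytogenes-infected) = 32.360 − 15.385 = 16.975
ΔΔCt = 16.975 − 14.425 = 2.550
Fold change = 2^(−2.550) = 0.1708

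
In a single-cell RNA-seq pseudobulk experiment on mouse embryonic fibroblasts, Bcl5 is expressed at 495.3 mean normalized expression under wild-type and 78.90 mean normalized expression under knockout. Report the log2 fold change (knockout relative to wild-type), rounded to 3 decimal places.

Fold change = 78.90 / 495.3 = 0.1593
log2(0.1593) = -2.6502

-2.650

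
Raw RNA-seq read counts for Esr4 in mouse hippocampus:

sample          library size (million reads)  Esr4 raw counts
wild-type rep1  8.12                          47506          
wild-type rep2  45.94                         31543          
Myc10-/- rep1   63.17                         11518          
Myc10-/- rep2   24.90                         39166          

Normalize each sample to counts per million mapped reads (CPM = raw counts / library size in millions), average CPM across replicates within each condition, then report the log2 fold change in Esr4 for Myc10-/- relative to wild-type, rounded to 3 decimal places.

CPM(wild-type rep1) = 47506 / 8.12 = 5850.4926
CPM(wild-type rep2) = 31543 / 45.94 = 686.6130
CPM(Myc10-/- rep1) = 11518 / 63.17 = 182.3334
CPM(Myc10-/- rep2) = 39166 / 24.90 = 1572.9317
mean CPM(wild-type) = 3268.5528; mean CPM(Myc10-/-) = 877.6326
Fold change = 877.6326 / 3268.5528 = 0.26851
log2(0.26851) = -1.8970

-1.897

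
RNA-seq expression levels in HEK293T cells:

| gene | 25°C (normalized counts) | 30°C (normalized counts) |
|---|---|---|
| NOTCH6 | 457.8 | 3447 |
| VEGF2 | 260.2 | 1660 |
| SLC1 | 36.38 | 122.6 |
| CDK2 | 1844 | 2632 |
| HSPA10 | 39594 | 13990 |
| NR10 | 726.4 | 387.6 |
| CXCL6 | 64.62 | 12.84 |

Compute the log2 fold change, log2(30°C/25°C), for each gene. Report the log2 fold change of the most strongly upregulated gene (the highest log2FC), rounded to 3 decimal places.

log2(3447/457.8) = 2.913  (NOTCH6)
log2(1660/260.2) = 2.673  (VEGF2)
log2(122.6/36.38) = 1.753  (SLC1)
log2(2632/1844) = 0.513  (CDK2)
log2(13990/39594) = -1.501  (HSPA10)
log2(387.6/726.4) = -0.906  (NR10)
log2(12.84/64.62) = -2.331  (CXCL6)
NOTCH6 is most strongly upregulated.

2.913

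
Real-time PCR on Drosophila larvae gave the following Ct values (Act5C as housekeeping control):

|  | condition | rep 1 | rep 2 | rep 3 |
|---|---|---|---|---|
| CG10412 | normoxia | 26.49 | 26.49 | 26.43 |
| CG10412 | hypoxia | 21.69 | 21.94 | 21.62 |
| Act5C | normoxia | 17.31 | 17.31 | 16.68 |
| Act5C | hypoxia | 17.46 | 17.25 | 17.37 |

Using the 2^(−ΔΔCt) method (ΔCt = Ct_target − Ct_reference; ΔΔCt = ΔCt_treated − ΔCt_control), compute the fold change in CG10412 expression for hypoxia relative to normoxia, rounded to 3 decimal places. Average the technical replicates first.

Mean Ct: CG10412 normoxia 26.470; CG10412 hypoxia 21.750; Act5C normoxia 17.100; Act5C hypoxia 17.360
ΔCt(normoxia) = 26.470 − 17.100 = 9.370
ΔCt(hypoxia) = 21.750 − 17.360 = 4.390
ΔΔCt = 4.390 − 9.370 = -4.980
Fold change = 2^(−(-4.980)) = 2^4.980 = 31.5594

31.559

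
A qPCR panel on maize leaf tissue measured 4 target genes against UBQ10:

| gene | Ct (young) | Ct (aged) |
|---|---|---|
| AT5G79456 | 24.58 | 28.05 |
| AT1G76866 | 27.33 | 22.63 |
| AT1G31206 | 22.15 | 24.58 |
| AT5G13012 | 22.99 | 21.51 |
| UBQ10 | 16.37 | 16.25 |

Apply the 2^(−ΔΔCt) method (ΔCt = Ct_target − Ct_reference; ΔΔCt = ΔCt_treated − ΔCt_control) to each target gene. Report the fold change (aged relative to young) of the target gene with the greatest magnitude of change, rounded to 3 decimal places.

AT5G79456: ΔΔCt = (28.05−16.25) − (24.58−16.37) = 11.80 − 8.21 = 3.59; fold change = 2^-3.59 = 0.083
AT1G76866: ΔΔCt = (22.63−16.25) − (27.33−16.37) = 6.38 − 10.96 = -4.58; fold change = 2^4.58 = 23.918
AT1G31206: ΔΔCt = (24.58−16.25) − (22.15−16.37) = 8.33 − 5.78 = 2.55; fold change = 2^-2.55 = 0.171
AT5G13012: ΔΔCt = (21.51−16.25) − (22.99−16.37) = 5.26 − 6.62 = -1.36; fold change = 2^1.36 = 2.567
AT1G76866 has the largest |ΔΔCt| = 4.58.

23.918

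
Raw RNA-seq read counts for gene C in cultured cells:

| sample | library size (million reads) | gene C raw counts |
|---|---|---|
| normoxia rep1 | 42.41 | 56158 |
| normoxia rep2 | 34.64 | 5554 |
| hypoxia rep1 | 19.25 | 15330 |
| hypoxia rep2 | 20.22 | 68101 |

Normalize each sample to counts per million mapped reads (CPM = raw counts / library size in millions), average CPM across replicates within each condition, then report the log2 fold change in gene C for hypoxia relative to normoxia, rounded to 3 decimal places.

1.488

CPM(normoxia rep1) = 56158 / 42.41 = 1324.1688
CPM(normoxia rep2) = 5554 / 34.64 = 160.3349
CPM(hypoxia rep1) = 15330 / 19.25 = 796.3636
CPM(hypoxia rep2) = 68101 / 20.22 = 3368.0020
mean CPM(normoxia) = 742.2519; mean CPM(hypoxia) = 2082.1828
Fold change = 2082.1828 / 742.2519 = 2.80522
log2(2.80522) = 1.4881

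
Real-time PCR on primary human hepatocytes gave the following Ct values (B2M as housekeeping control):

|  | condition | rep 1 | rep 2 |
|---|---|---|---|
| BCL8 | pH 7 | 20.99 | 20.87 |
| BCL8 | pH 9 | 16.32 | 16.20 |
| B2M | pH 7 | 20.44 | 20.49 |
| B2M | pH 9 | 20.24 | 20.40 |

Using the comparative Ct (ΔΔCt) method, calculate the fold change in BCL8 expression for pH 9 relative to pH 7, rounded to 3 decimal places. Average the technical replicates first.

Mean Ct: BCL8 pH 7 20.930; BCL8 pH 9 16.260; B2M pH 7 20.465; B2M pH 9 20.320
ΔCt(pH 7) = 20.930 − 20.465 = 0.465
ΔCt(pH 9) = 16.260 − 20.320 = -4.060
ΔΔCt = -4.060 − 0.465 = -4.525
Fold change = 2^(−(-4.525)) = 2^4.525 = 23.0229

23.023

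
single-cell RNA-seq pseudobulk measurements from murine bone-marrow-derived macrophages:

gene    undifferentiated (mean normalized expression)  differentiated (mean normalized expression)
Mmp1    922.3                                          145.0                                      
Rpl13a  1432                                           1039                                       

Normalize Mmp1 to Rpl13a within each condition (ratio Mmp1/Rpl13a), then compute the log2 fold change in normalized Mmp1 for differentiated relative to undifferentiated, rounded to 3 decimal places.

Mmp1/Rpl13a (undifferentiated) = 922.3 / 1432 = 0.64406
Mmp1/Rpl13a (differentiated) = 145.0 / 1039 = 0.13956
Fold change = 0.13956 / 0.64406 = 0.2167
log2(0.2167) = -2.2063

-2.206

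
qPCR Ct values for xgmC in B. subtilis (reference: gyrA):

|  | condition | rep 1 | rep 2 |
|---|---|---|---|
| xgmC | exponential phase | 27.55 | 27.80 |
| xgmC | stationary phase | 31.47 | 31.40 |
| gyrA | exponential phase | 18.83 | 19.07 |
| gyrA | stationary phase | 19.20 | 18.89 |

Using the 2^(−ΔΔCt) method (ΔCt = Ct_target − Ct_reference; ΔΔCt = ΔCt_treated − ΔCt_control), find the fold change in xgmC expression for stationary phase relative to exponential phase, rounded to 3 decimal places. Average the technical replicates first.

0.079

Mean Ct: xgmC exponential phase 27.675; xgmC stationary phase 31.435; gyrA exponential phase 18.950; gyrA stationary phase 19.045
ΔCt(exponential phase) = 27.675 − 18.950 = 8.725
ΔCt(stationary phase) = 31.435 − 19.045 = 12.390
ΔΔCt = 12.390 − 8.725 = 3.665
Fold change = 2^(−3.665) = 0.0788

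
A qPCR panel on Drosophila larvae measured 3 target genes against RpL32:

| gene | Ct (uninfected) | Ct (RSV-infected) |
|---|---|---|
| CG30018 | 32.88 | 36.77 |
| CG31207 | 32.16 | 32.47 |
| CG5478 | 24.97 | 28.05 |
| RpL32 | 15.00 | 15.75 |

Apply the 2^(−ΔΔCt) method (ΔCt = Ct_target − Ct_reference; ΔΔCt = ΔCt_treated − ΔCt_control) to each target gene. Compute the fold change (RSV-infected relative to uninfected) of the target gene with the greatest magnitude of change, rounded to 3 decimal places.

0.113

CG30018: ΔΔCt = (36.77−15.75) − (32.88−15.00) = 21.02 − 17.88 = 3.14; fold change = 2^-3.14 = 0.113
CG31207: ΔΔCt = (32.47−15.75) − (32.16−15.00) = 16.72 − 17.16 = -0.44; fold change = 2^0.44 = 1.357
CG5478: ΔΔCt = (28.05−15.75) − (24.97−15.00) = 12.30 − 9.97 = 2.33; fold change = 2^-2.33 = 0.199
CG30018 has the largest |ΔΔCt| = 3.14.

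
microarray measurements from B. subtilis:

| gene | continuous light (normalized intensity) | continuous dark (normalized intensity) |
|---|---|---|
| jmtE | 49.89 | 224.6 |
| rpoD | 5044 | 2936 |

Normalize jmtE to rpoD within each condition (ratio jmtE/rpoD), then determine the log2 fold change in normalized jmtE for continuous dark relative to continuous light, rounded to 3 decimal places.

2.951

jmtE/rpoD (continuous light) = 49.89 / 5044 = 0.009891
jmtE/rpoD (continuous dark) = 224.6 / 2936 = 0.076499
Fold change = 0.076499 / 0.009891 = 7.7342
log2(7.7342) = 2.9513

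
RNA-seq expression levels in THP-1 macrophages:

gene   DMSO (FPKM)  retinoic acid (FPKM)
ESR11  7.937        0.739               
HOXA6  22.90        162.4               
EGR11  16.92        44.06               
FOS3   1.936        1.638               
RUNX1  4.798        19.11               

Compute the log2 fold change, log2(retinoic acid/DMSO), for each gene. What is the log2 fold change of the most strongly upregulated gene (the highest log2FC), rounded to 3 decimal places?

log2(0.739/7.937) = -3.425  (ESR11)
log2(162.4/22.90) = 2.826  (HOXA6)
log2(44.06/16.92) = 1.381  (EGR11)
log2(1.638/1.936) = -0.241  (FOS3)
log2(19.11/4.798) = 1.994  (RUNX1)
HOXA6 is most strongly upregulated.

2.826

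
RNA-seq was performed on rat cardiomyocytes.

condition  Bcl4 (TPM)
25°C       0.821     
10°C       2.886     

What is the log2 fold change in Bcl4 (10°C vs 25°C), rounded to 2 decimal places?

1.81

Fold change = 2.886 / 0.821 = 3.5152
log2(3.5152) = 1.814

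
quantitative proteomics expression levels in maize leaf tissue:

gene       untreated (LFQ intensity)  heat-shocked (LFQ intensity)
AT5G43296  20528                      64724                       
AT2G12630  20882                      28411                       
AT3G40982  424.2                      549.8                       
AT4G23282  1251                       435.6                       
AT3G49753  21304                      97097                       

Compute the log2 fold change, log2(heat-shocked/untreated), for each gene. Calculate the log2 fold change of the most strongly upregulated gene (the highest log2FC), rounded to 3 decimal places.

log2(64724/20528) = 1.657  (AT5G43296)
log2(28411/20882) = 0.444  (AT2G12630)
log2(549.8/424.2) = 0.374  (AT3G40982)
log2(435.6/1251) = -1.522  (AT4G23282)
log2(97097/21304) = 2.188  (AT3G49753)
AT3G49753 is most strongly upregulated.

2.188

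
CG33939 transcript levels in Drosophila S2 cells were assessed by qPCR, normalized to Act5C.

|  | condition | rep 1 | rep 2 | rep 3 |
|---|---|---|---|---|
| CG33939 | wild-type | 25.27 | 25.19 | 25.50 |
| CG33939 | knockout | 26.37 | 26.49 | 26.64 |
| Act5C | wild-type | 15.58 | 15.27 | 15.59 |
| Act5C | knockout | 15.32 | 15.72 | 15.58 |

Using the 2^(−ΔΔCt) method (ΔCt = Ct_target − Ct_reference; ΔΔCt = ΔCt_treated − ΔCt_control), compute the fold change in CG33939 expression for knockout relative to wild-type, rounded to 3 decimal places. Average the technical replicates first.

0.460

Mean Ct: CG33939 wild-type 25.320; CG33939 knockout 26.500; Act5C wild-type 15.480; Act5C knockout 15.540
ΔCt(wild-type) = 25.320 − 15.480 = 9.840
ΔCt(knockout) = 26.500 − 15.540 = 10.960
ΔΔCt = 10.960 − 9.840 = 1.120
Fold change = 2^(−1.120) = 0.4601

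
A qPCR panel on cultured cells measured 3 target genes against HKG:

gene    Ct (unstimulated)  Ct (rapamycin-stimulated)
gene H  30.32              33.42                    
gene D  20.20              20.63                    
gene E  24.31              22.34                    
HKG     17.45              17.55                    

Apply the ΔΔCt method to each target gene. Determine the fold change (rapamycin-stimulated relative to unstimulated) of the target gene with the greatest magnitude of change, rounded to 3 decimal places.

0.125

gene H: ΔΔCt = (33.42−17.55) − (30.32−17.45) = 15.87 − 12.87 = 3.00; fold change = 2^-3.00 = 0.125
gene D: ΔΔCt = (20.63−17.55) − (20.20−17.45) = 3.08 − 2.75 = 0.33; fold change = 2^-0.33 = 0.796
gene E: ΔΔCt = (22.34−17.55) − (24.31−17.45) = 4.79 − 6.86 = -2.07; fold change = 2^2.07 = 4.199
gene H has the largest |ΔΔCt| = 3.00.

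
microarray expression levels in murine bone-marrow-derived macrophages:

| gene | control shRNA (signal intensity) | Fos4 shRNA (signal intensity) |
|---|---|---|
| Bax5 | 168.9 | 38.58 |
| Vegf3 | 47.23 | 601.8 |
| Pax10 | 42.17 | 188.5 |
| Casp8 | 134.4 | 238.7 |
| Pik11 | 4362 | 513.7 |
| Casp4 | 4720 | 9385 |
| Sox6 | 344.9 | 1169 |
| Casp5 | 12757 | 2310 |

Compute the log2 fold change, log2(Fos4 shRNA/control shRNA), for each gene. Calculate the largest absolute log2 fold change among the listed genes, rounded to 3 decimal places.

3.672

log2(38.58/168.9) = -2.130  (Bax5)
log2(601.8/47.23) = 3.672  (Vegf3)
log2(188.5/42.17) = 2.160  (Pax10)
log2(238.7/134.4) = 0.829  (Casp8)
log2(513.7/4362) = -3.086  (Pik11)
log2(9385/4720) = 0.992  (Casp4)
log2(1169/344.9) = 1.761  (Sox6)
log2(2310/12757) = -2.465  (Casp5)
The largest magnitude belongs to Vegf3.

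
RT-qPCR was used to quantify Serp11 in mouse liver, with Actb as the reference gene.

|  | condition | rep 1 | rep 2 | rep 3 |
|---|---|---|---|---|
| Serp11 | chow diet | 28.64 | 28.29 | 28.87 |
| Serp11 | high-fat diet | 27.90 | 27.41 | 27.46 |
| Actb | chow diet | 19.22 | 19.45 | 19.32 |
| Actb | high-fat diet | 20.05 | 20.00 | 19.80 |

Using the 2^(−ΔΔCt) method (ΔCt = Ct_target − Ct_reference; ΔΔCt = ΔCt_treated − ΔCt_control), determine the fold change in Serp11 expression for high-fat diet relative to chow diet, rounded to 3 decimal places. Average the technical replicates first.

3.095

Mean Ct: Serp11 chow diet 28.600; Serp11 high-fat diet 27.590; Actb chow diet 19.330; Actb high-fat diet 19.950
ΔCt(chow diet) = 28.600 − 19.330 = 9.270
ΔCt(high-fat diet) = 27.590 − 19.950 = 7.640
ΔΔCt = 7.640 − 9.270 = -1.630
Fold change = 2^(−(-1.630)) = 2^1.630 = 3.0951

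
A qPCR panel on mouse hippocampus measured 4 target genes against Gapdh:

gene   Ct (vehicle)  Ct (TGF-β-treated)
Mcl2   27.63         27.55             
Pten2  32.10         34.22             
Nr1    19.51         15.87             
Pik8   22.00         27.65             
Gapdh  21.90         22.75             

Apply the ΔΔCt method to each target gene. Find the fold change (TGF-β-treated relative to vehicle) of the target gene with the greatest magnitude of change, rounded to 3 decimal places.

0.036

Mcl2: ΔΔCt = (27.55−22.75) − (27.63−21.90) = 4.80 − 5.73 = -0.93; fold change = 2^0.93 = 1.905
Pten2: ΔΔCt = (34.22−22.75) − (32.10−21.90) = 11.47 − 10.20 = 1.27; fold change = 2^-1.27 = 0.415
Nr1: ΔΔCt = (15.87−22.75) − (19.51−21.90) = -6.88 − (-2.39) = -4.49; fold change = 2^4.49 = 22.471
Pik8: ΔΔCt = (27.65−22.75) − (22.00−21.90) = 4.90 − 0.10 = 4.80; fold change = 2^-4.80 = 0.036
Pik8 has the largest |ΔΔCt| = 4.80.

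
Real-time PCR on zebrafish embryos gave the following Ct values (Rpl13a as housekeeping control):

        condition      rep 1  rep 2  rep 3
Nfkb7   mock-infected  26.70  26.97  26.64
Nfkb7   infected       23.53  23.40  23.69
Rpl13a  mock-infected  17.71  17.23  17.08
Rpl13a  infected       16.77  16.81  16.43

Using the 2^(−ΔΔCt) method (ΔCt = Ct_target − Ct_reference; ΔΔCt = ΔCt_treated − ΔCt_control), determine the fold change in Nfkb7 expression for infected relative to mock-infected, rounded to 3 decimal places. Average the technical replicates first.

Mean Ct: Nfkb7 mock-infected 26.770; Nfkb7 infected 23.540; Rpl13a mock-infected 17.340; Rpl13a infected 16.670
ΔCt(mock-infected) = 26.770 − 17.340 = 9.430
ΔCt(infected) = 23.540 − 16.670 = 6.870
ΔΔCt = 6.870 − 9.430 = -2.560
Fold change = 2^(−(-2.560)) = 2^2.560 = 5.8971

5.897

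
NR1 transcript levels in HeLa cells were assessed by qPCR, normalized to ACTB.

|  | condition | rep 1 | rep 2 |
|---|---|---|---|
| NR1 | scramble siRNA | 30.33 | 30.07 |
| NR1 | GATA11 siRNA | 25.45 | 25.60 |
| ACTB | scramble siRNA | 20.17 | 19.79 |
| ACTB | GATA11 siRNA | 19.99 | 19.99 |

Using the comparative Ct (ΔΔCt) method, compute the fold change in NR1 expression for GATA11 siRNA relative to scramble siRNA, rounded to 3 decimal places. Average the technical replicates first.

Mean Ct: NR1 scramble siRNA 30.200; NR1 GATA11 siRNA 25.525; ACTB scramble siRNA 19.980; ACTB GATA11 siRNA 19.990
ΔCt(scramble siRNA) = 30.200 − 19.980 = 10.220
ΔCt(GATA11 siRNA) = 25.525 − 19.990 = 5.535
ΔΔCt = 5.535 − 10.220 = -4.685
Fold change = 2^(−(-4.685)) = 2^4.685 = 25.7232

25.723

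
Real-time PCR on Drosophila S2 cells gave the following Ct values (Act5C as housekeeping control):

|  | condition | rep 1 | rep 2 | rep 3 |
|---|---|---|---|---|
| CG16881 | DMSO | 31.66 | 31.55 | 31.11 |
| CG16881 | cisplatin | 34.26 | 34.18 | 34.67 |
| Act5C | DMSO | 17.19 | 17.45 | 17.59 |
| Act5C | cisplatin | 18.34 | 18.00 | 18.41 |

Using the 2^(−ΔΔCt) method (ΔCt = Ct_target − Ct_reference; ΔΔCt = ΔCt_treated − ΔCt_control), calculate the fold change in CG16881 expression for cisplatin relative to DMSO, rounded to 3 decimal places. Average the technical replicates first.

0.235

Mean Ct: CG16881 DMSO 31.440; CG16881 cisplatin 34.370; Act5C DMSO 17.410; Act5C cisplatin 18.250
ΔCt(DMSO) = 31.440 − 17.410 = 14.030
ΔCt(cisplatin) = 34.370 − 18.250 = 16.120
ΔΔCt = 16.120 − 14.030 = 2.090
Fold change = 2^(−2.090) = 0.2349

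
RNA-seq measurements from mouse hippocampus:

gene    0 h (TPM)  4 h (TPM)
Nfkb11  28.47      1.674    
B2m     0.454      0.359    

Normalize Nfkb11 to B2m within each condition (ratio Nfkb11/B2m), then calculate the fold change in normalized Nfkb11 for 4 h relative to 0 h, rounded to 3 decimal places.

0.074

Nfkb11/B2m (0 h) = 28.47 / 0.454 = 62.709
Nfkb11/B2m (4 h) = 1.674 / 0.359 = 4.663
Fold change = 4.663 / 62.709 = 0.0744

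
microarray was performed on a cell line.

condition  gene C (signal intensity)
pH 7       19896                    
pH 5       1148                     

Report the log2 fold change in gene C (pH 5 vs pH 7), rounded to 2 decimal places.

-4.12

Fold change = 1148 / 19896 = 0.0577
log2(0.0577) = -4.115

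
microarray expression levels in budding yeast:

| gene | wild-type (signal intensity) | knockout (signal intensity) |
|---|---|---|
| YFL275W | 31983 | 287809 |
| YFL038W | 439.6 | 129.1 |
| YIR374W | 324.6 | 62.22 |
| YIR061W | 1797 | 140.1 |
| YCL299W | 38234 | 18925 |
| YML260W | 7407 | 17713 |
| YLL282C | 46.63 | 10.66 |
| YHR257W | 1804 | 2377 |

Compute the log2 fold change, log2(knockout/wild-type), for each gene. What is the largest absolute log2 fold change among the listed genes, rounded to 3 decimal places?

3.681

log2(287809/31983) = 3.170  (YFL275W)
log2(129.1/439.6) = -1.768  (YFL038W)
log2(62.22/324.6) = -2.383  (YIR374W)
log2(140.1/1797) = -3.681  (YIR061W)
log2(18925/38234) = -1.015  (YCL299W)
log2(17713/7407) = 1.258  (YML260W)
log2(10.66/46.63) = -2.129  (YLL282C)
log2(2377/1804) = 0.398  (YHR257W)
The largest magnitude belongs to YIR061W.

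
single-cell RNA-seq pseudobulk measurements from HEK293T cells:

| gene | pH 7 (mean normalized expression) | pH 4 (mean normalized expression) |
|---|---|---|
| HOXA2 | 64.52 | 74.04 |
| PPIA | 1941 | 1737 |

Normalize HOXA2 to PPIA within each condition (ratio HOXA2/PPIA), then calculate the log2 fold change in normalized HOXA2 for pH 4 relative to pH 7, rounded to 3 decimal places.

0.359

HOXA2/PPIA (pH 7) = 64.52 / 1941 = 0.033241
HOXA2/PPIA (pH 4) = 74.04 / 1737 = 0.042625
Fold change = 0.042625 / 0.033241 = 1.2823
log2(1.2823) = 0.3588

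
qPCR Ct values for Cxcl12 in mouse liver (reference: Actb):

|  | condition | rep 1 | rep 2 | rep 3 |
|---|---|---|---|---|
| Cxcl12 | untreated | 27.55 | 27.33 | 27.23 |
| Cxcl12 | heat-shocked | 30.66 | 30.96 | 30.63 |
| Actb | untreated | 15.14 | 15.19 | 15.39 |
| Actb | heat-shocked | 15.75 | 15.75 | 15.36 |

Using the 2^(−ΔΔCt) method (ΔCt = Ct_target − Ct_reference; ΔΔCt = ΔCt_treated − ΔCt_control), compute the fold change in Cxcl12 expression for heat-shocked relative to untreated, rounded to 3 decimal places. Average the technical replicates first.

Mean Ct: Cxcl12 untreated 27.370; Cxcl12 heat-shocked 30.750; Actb untreated 15.240; Actb heat-shocked 15.620
ΔCt(untreated) = 27.370 − 15.240 = 12.130
ΔCt(heat-shocked) = 30.750 − 15.620 = 15.130
ΔΔCt = 15.130 − 12.130 = 3.000
Fold change = 2^(−3.000) = 0.1250

0.125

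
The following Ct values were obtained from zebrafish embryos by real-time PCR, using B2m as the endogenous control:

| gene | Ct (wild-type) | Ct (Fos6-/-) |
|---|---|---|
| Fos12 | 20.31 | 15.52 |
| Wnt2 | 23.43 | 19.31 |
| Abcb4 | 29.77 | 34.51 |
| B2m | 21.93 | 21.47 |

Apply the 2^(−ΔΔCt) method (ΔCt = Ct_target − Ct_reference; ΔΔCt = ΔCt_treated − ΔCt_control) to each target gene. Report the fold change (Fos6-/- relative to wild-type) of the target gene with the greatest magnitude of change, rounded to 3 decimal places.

Fos12: ΔΔCt = (15.52−21.47) − (20.31−21.93) = -5.95 − (-1.62) = -4.33; fold change = 2^4.33 = 20.112
Wnt2: ΔΔCt = (19.31−21.47) − (23.43−21.93) = -2.16 − 1.50 = -3.66; fold change = 2^3.66 = 12.641
Abcb4: ΔΔCt = (34.51−21.47) − (29.77−21.93) = 13.04 − 7.84 = 5.20; fold change = 2^-5.20 = 0.027
Abcb4 has the largest |ΔΔCt| = 5.20.

0.027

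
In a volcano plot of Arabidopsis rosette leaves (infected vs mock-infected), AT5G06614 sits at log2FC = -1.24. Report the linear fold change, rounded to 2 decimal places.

Fold change = 2^(-1.24) = 0.423
That is, AT5G06614 drops to 42.3% of the mock-infected level.

0.42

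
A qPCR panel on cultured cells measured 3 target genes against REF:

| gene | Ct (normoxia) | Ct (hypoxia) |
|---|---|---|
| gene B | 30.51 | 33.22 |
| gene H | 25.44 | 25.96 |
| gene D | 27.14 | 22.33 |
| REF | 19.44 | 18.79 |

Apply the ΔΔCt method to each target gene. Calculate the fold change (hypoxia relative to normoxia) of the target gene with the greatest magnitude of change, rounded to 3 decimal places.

17.877

gene B: ΔΔCt = (33.22−18.79) − (30.51−19.44) = 14.43 − 11.07 = 3.36; fold change = 2^-3.36 = 0.097
gene H: ΔΔCt = (25.96−18.79) − (25.44−19.44) = 7.17 − 6.00 = 1.17; fold change = 2^-1.17 = 0.444
gene D: ΔΔCt = (22.33−18.79) − (27.14−19.44) = 3.54 − 7.70 = -4.16; fold change = 2^4.16 = 17.877
gene D has the largest |ΔΔCt| = 4.16.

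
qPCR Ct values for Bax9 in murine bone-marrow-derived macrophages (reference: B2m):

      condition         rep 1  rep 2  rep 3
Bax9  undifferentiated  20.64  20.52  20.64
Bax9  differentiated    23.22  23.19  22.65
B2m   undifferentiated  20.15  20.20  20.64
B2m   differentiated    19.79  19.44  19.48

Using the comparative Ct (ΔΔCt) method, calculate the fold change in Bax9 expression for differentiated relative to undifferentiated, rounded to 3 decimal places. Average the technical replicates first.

Mean Ct: Bax9 undifferentiated 20.600; Bax9 differentiated 23.020; B2m undifferentiated 20.330; B2m differentiated 19.570
ΔCt(undifferentiated) = 20.600 − 20.330 = 0.270
ΔCt(differentiated) = 23.020 − 19.570 = 3.450
ΔΔCt = 3.450 − 0.270 = 3.180
Fold change = 2^(−3.180) = 0.1103

0.110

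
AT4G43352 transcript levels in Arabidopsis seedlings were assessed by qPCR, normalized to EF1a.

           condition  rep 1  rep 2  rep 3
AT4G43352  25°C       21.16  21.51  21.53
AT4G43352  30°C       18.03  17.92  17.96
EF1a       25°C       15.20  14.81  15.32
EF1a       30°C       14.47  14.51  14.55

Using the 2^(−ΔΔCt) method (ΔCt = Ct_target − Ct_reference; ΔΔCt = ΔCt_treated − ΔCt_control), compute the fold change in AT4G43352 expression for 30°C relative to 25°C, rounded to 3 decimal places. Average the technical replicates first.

Mean Ct: AT4G43352 25°C 21.400; AT4G43352 30°C 17.970; EF1a 25°C 15.110; EF1a 30°C 14.510
ΔCt(25°C) = 21.400 − 15.110 = 6.290
ΔCt(30°C) = 17.970 − 14.510 = 3.460
ΔΔCt = 3.460 − 6.290 = -2.830
Fold change = 2^(−(-2.830)) = 2^2.830 = 7.1107

7.111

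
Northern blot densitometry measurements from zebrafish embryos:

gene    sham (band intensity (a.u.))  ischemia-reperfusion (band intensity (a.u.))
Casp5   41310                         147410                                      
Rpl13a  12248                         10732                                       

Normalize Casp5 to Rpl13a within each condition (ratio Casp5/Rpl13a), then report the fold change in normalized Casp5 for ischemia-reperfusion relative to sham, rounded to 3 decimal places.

4.072

Casp5/Rpl13a (sham) = 41310 / 12248 = 3.3728
Casp5/Rpl13a (ischemia-reperfusion) = 147410 / 10732 = 13.736
Fold change = 13.736 / 3.3728 = 4.0725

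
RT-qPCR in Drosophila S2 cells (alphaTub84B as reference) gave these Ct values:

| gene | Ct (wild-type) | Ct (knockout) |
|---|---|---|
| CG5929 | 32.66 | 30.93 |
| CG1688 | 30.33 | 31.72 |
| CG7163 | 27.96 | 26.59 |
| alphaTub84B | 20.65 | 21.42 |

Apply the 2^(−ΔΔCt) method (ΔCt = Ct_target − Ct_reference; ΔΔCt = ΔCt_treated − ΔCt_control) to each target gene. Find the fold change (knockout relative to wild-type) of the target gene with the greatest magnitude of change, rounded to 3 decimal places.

5.657

CG5929: ΔΔCt = (30.93−21.42) − (32.66−20.65) = 9.51 − 12.01 = -2.50; fold change = 2^2.50 = 5.657
CG1688: ΔΔCt = (31.72−21.42) − (30.33−20.65) = 10.30 − 9.68 = 0.62; fold change = 2^-0.62 = 0.651
CG7163: ΔΔCt = (26.59−21.42) − (27.96−20.65) = 5.17 − 7.31 = -2.14; fold change = 2^2.14 = 4.408
CG5929 has the largest |ΔΔCt| = 2.50.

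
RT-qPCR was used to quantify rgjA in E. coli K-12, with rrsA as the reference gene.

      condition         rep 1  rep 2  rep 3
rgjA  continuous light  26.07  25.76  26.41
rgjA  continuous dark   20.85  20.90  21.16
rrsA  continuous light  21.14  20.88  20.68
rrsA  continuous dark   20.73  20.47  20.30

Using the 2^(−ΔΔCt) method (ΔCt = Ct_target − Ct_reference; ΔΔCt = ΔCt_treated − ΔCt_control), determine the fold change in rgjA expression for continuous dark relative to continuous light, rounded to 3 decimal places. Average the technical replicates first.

Mean Ct: rgjA continuous light 26.080; rgjA continuous dark 20.970; rrsA continuous light 20.900; rrsA continuous dark 20.500
ΔCt(continuous light) = 26.080 − 20.900 = 5.180
ΔCt(continuous dark) = 20.970 − 20.500 = 0.470
ΔΔCt = 0.470 − 5.180 = -4.710
Fold change = 2^(−(-4.710)) = 2^4.710 = 26.1729

26.173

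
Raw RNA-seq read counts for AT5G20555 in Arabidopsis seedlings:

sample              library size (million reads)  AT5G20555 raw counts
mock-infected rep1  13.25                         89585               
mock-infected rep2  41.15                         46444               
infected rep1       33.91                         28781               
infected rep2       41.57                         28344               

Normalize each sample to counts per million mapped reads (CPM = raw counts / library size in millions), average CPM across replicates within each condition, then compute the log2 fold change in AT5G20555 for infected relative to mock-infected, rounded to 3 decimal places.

-2.366

CPM(mock-infected rep1) = 89585 / 13.25 = 6761.1321
CPM(mock-infected rep2) = 46444 / 41.15 = 1128.6513
CPM(infected rep1) = 28781 / 33.91 = 848.7467
CPM(infected rep2) = 28344 / 41.57 = 681.8379
mean CPM(mock-infected) = 3944.8917; mean CPM(infected) = 765.2923
Fold change = 765.2923 / 3944.8917 = 0.19400
log2(0.19400) = -2.3659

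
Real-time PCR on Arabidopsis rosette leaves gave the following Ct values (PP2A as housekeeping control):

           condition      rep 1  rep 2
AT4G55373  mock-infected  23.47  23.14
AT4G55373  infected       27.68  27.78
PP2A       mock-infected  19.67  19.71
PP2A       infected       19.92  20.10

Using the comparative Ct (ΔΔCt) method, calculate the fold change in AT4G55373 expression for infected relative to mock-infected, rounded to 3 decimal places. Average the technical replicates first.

0.058

Mean Ct: AT4G55373 mock-infected 23.305; AT4G55373 infected 27.730; PP2A mock-infected 19.690; PP2A infected 20.010
ΔCt(mock-infected) = 23.305 − 19.690 = 3.615
ΔCt(infected) = 27.730 − 20.010 = 7.720
ΔΔCt = 7.720 − 3.615 = 4.105
Fold change = 2^(−4.105) = 0.0581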